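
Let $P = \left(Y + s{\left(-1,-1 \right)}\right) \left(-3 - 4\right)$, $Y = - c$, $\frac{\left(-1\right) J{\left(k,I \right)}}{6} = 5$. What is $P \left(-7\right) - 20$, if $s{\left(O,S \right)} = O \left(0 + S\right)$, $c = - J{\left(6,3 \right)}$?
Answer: $-1441$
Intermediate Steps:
$J{\left(k,I \right)} = -30$ ($J{\left(k,I \right)} = \left(-6\right) 5 = -30$)
$c = 30$ ($c = \left(-1\right) \left(-30\right) = 30$)
$Y = -30$ ($Y = \left(-1\right) 30 = -30$)
$s{\left(O,S \right)} = O S$
$P = 203$ ($P = \left(-30 - -1\right) \left(-3 - 4\right) = \left(-30 + 1\right) \left(-3 - 4\right) = \left(-29\right) \left(-7\right) = 203$)
$P \left(-7\right) - 20 = 203 \left(-7\right) - 20 = -1421 - 20 = -1441$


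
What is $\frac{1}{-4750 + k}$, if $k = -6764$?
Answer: $- \frac{1}{11514} \approx -8.6851 \cdot 10^{-5}$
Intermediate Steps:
$\frac{1}{-4750 + k} = \frac{1}{-4750 - 6764} = \frac{1}{-11514} = - \frac{1}{11514}$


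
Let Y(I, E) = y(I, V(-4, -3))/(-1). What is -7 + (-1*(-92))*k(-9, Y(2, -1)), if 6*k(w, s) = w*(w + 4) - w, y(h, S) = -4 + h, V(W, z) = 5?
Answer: 821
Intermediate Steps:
Y(I, E) = 4 - I (Y(I, E) = (-4 + I)/(-1) = (-4 + I)*(-1) = 4 - I)
k(w, s) = -w/6 + w*(4 + w)/6 (k(w, s) = (w*(w + 4) - w)/6 = (w*(4 + w) - w)/6 = (-w + w*(4 + w))/6 = -w/6 + w*(4 + w)/6)
-7 + (-1*(-92))*k(-9, Y(2, -1)) = -7 + (-1*(-92))*((⅙)*(-9)*(3 - 9)) = -7 + 92*((⅙)*(-9)*(-6)) = -7 + 92*9 = -7 + 828 = 821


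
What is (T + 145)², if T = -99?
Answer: 2116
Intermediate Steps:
(T + 145)² = (-99 + 145)² = 46² = 2116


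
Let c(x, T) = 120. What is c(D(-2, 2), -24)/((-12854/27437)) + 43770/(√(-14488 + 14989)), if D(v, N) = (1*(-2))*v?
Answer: -1646220/6427 + 14590*√501/167 ≈ 1699.4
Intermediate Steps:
D(v, N) = -2*v
c(D(-2, 2), -24)/((-12854/27437)) + 43770/(√(-14488 + 14989)) = 120/((-12854/27437)) + 43770/(√(-14488 + 14989)) = 120/((-12854*1/27437)) + 43770/(√501) = 120/(-12854/27437) + 43770*(√501/501) = 120*(-27437/12854) + 14590*√501/167 = -1646220/6427 + 14590*√501/167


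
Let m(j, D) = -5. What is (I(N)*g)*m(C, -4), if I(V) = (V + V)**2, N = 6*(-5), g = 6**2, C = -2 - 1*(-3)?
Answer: -648000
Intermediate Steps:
C = 1 (C = -2 + 3 = 1)
g = 36
N = -30
I(V) = 4*V**2 (I(V) = (2*V)**2 = 4*V**2)
(I(N)*g)*m(C, -4) = ((4*(-30)**2)*36)*(-5) = ((4*900)*36)*(-5) = (3600*36)*(-5) = 129600*(-5) = -648000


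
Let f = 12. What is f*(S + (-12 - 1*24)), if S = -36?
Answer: -864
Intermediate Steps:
f*(S + (-12 - 1*24)) = 12*(-36 + (-12 - 1*24)) = 12*(-36 + (-12 - 24)) = 12*(-36 - 36) = 12*(-72) = -864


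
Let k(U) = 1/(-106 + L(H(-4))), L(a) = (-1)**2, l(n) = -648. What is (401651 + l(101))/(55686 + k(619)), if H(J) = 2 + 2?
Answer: 42105315/5847029 ≈ 7.2011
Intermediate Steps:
H(J) = 4
L(a) = 1
k(U) = -1/105 (k(U) = 1/(-106 + 1) = 1/(-105) = -1/105)
(401651 + l(101))/(55686 + k(619)) = (401651 - 648)/(55686 - 1/105) = 401003/(5847029/105) = 401003*(105/5847029) = 42105315/5847029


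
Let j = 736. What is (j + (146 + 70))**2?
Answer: 906304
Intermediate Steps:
(j + (146 + 70))**2 = (736 + (146 + 70))**2 = (736 + 216)**2 = 952**2 = 906304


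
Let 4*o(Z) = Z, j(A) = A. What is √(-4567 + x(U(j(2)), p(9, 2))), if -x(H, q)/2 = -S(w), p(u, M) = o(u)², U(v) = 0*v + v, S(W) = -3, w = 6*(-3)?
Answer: I*√4573 ≈ 67.624*I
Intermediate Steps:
w = -18
o(Z) = Z/4
U(v) = v (U(v) = 0 + v = v)
p(u, M) = u²/16 (p(u, M) = (u/4)² = u²/16)
x(H, q) = -6 (x(H, q) = -(-2)*(-3) = -2*3 = -6)
√(-4567 + x(U(j(2)), p(9, 2))) = √(-4567 - 6) = √(-4573) = I*√4573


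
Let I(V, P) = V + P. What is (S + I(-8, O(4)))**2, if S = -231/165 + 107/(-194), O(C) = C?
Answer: 33327529/940900 ≈ 35.421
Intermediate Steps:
S = -1893/970 (S = -231*1/165 + 107*(-1/194) = -7/5 - 107/194 = -1893/970 ≈ -1.9515)
I(V, P) = P + V
(S + I(-8, O(4)))**2 = (-1893/970 + (4 - 8))**2 = (-1893/970 - 4)**2 = (-5773/970)**2 = 33327529/940900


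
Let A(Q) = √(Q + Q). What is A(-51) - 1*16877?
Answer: -16877 + I*√102 ≈ -16877.0 + 10.1*I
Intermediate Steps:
A(Q) = √2*√Q (A(Q) = √(2*Q) = √2*√Q)
A(-51) - 1*16877 = √2*√(-51) - 1*16877 = √2*(I*√51) - 16877 = I*√102 - 16877 = -16877 + I*√102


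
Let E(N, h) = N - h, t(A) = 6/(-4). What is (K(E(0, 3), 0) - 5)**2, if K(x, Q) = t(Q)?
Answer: 169/4 ≈ 42.250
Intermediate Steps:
t(A) = -3/2 (t(A) = 6*(-1/4) = -3/2)
K(x, Q) = -3/2
(K(E(0, 3), 0) - 5)**2 = (-3/2 - 5)**2 = (-13/2)**2 = 169/4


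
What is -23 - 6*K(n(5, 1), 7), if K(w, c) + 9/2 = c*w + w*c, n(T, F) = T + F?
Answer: -500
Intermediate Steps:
n(T, F) = F + T
K(w, c) = -9/2 + 2*c*w (K(w, c) = -9/2 + (c*w + w*c) = -9/2 + (c*w + c*w) = -9/2 + 2*c*w)
-23 - 6*K(n(5, 1), 7) = -23 - 6*(-9/2 + 2*7*(1 + 5)) = -23 - 6*(-9/2 + 2*7*6) = -23 - 6*(-9/2 + 84) = -23 - 6*159/2 = -23 - 477 = -500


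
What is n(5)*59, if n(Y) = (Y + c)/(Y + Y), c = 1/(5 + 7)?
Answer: 3599/120 ≈ 29.992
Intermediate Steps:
c = 1/12 ≈ 0.083333
n(Y) = (1/12 + Y)/(2*Y) (n(Y) = (Y + 1/12)/(Y + Y) = (1/12 + Y)/((2*Y)) = (1/12 + Y)*(1/(2*Y)) = (1/12 + Y)/(2*Y))
n(5)*59 = ((1/24)*(1 + 12*5)/5)*59 = ((1/24)*(⅕)*(1 + 60))*59 = ((1/24)*(⅕)*61)*59 = (61/120)*59 = 3599/120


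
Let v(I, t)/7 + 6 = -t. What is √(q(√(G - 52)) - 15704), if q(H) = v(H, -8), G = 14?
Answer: I*√15690 ≈ 125.26*I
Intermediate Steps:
v(I, t) = -42 - 7*t (v(I, t) = -42 + 7*(-t) = -42 - 7*t)
q(H) = 14 (q(H) = -42 - 7*(-8) = -42 + 56 = 14)
√(q(√(G - 52)) - 15704) = √(14 - 15704) = √(-15690) = I*√15690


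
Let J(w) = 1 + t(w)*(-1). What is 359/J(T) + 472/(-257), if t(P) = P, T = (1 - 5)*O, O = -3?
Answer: -97455/2827 ≈ -34.473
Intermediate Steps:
T = 12 (T = (1 - 5)*(-3) = -4*(-3) = 12)
J(w) = 1 - w (J(w) = 1 + w*(-1) = 1 - w)
359/J(T) + 472/(-257) = 359/(1 - 1*12) + 472/(-257) = 359/(1 - 12) + 472*(-1/257) = 359/(-11) - 472/257 = 359*(-1/11) - 472/257 = -359/11 - 472/257 = -97455/2827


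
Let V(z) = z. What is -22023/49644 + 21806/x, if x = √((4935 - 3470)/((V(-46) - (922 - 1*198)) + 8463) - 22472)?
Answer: -2447/5516 - 152642*I*√27141474067/172875631 ≈ -0.44362 - 145.46*I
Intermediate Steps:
x = I*√27141474067/1099 (x = √((4935 - 3470)/((-46 - (922 - 1*198)) + 8463) - 22472) = √(1465/((-46 - (922 - 198)) + 8463) - 22472) = √(1465/((-46 - 1*724) + 8463) - 22472) = √(1465/((-46 - 724) + 8463) - 22472) = √(1465/(-770 + 8463) - 22472) = √(1465/7693 - 22472) = √(-172875631/7693) = I*√27141474067/1099 ≈ 149.91*I)
-22023/49644 + 21806/x = -22023/49644 + 21806/((I*√27141474067/1099)) = -22023*1/49644 + 21806*(-7*I*√27141474067/172875631) = -2447/5516 - 152642*I*√27141474067/172875631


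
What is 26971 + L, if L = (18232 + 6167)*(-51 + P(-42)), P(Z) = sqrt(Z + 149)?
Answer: -1217378 + 24399*sqrt(107) ≈ -9.6499e+5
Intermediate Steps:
P(Z) = sqrt(149 + Z)
L = -1244349 + 24399*sqrt(107) (L = (18232 + 6167)*(-51 + sqrt(149 - 42)) = 24399*(-51 + sqrt(107)) = -1244349 + 24399*sqrt(107) ≈ -9.9196e+5)
26971 + L = 26971 + (-1244349 + 24399*sqrt(107)) = -1217378 + 24399*sqrt(107)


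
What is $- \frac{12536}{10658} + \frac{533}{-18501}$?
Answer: $- \frac{118804625}{98591829} \approx -1.205$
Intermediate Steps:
$- \frac{12536}{10658} + \frac{533}{-18501} = \left(-12536\right) \frac{1}{10658} + 533 \left(- \frac{1}{18501}\right) = - \frac{6268}{5329} - \frac{533}{18501} = - \frac{118804625}{98591829}$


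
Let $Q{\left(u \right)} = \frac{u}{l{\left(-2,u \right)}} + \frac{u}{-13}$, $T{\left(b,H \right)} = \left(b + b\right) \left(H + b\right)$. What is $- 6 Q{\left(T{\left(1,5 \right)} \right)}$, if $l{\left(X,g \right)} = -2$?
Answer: $\frac{540}{13} \approx 41.538$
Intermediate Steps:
$T{\left(b,H \right)} = 2 b \left(H + b\right)$
$Q{\left(u \right)} = - \frac{15 u}{26}$ ($Q{\left(u \right)} = \frac{u}{-2} + \frac{u}{-13} = u \left(- \frac{1}{2}\right) + u \left(- \frac{1}{13}\right) = - \frac{u}{2} - \frac{u}{13} = - \frac{15 u}{26}$)
$- 6 Q{\left(T{\left(1,5 \right)} \right)} = - 6 \left(- \frac{15 \cdot 2 \cdot 1 \left(5 + 1\right)}{26}\right) = - 6 \left(- \frac{15 \cdot 2 \cdot 1 \cdot 6}{26}\right) = - 6 \left(\left(- \frac{15}{26}\right) 12\right) = \left(-6\right) \left(- \frac{90}{13}\right) = \frac{540}{13}$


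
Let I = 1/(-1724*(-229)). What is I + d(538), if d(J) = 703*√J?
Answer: 1/394796 + 703*√538 ≈ 16306.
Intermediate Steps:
I = 1/394796 ≈ 2.5330e-6
I + d(538) = 1/394796 + 703*√538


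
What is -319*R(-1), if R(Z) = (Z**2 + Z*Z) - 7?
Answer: 1595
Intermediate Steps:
R(Z) = -7 + 2*Z**2 (R(Z) = (Z**2 + Z**2) - 7 = 2*Z**2 - 7 = -7 + 2*Z**2)
-319*R(-1) = -319*(-7 + 2*(-1)**2) = -319*(-7 + 2*1) = -319*(-7 + 2) = -319*(-5) = 1595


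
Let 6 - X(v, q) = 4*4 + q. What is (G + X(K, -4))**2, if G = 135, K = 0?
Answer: 16641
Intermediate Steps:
X(v, q) = -10 - q (X(v, q) = 6 - (4*4 + q) = 6 - (16 + q) = 6 + (-16 - q) = -10 - q)
(G + X(K, -4))**2 = (135 + (-10 - 1*(-4)))**2 = (135 + (-10 + 4))**2 = (135 - 6)**2 = 129**2 = 16641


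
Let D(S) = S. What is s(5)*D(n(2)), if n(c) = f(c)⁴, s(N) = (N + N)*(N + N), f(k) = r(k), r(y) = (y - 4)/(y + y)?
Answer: 25/4 ≈ 6.2500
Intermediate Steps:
r(y) = (-4 + y)/(2*y) (r(y) = (-4 + y)/((2*y)) = (-4 + y)*(1/(2*y)) = (-4 + y)/(2*y))
f(k) = (-4 + k)/(2*k)
s(N) = 4*N² (s(N) = (2*N)*(2*N) = 4*N²)
n(c) = (-4 + c)⁴/(16*c⁴) (n(c) = ((-4 + c)/(2*c))⁴ = (-4 + c)⁴/(16*c⁴))
s(5)*D(n(2)) = (4*5²)*((1/16)*(-4 + 2)⁴/2⁴) = (4*25)*((1/16)*(1/16)*(-2)⁴) = 100*((1/16)*(1/16)*16) = 100*(1/16) = 25/4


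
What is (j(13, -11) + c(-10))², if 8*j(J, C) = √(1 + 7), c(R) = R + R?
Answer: (80 - √2)²/16 ≈ 385.98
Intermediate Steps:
c(R) = 2*R
j(J, C) = √2/4 (j(J, C) = √(1 + 7)/8 = √8/8 = (2*√2)/8 = √2/4)
(j(13, -11) + c(-10))² = (√2/4 + 2*(-10))² = (√2/4 - 20)² = (-20 + √2/4)²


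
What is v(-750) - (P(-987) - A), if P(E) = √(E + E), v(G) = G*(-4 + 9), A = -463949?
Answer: -467699 - I*√1974 ≈ -4.677e+5 - 44.43*I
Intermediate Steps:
v(G) = 5*G (v(G) = G*5 = 5*G)
P(E) = √2*√E (P(E) = √(2*E) = √2*√E)
v(-750) - (P(-987) - A) = 5*(-750) - (√2*√(-987) - 1*(-463949)) = -3750 - (√2*(I*√987) + 463949) = -3750 - (I*√1974 + 463949) = -3750 - (463949 + I*√1974) = -3750 + (-463949 - I*√1974) = -467699 - I*√1974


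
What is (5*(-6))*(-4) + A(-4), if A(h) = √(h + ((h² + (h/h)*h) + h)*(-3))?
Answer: 120 + 2*I*√7 ≈ 120.0 + 5.2915*I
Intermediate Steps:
A(h) = √(-5*h - 3*h²) (A(h) = √(h + ((h² + 1*h) + h)*(-3)) = √(h + ((h² + h) + h)*(-3)) = √(h + ((h + h²) + h)*(-3)) = √(h + (h² + 2*h)*(-3)) = √(h + (-6*h - 3*h²)) = √(-5*h - 3*h²))
(5*(-6))*(-4) + A(-4) = (5*(-6))*(-4) + √(-1*(-4)*(5 + 3*(-4))) = -30*(-4) + √(-1*(-4)*(5 - 12)) = 120 + √(-1*(-4)*(-7)) = 120 + √(-28) = 120 + 2*I*√7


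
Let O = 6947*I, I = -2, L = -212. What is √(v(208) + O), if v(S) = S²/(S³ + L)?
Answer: I*√3344496178838/15515 ≈ 117.87*I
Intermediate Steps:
v(S) = S²/(-212 + S³) (v(S) = S²/(S³ - 212) = S²/(-212 + S³))
O = -13894 (O = 6947*(-2) = -13894)
√(v(208) + O) = √(208²/(-212 + 208³) - 13894) = √(43264/(-212 + 8998912) - 13894) = √(43264/8998700 - 13894) = √(43264*(1/8998700) - 13894) = √(10816/2249675 - 13894) = √(-31256973634/2249675) = I*√3344496178838/15515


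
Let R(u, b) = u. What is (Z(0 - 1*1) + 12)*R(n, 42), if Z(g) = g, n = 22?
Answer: 242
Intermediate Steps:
(Z(0 - 1*1) + 12)*R(n, 42) = ((0 - 1*1) + 12)*22 = ((0 - 1) + 12)*22 = (-1 + 12)*22 = 11*22 = 242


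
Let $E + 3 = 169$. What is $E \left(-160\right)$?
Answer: $-26560$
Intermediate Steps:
$E = 166$ ($E = -3 + 169 = 166$)
$E \left(-160\right) = 166 \left(-160\right) = -26560$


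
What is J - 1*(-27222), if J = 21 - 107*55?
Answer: 21358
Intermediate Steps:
J = -5864 (J = 21 - 5885 = -5864)
J - 1*(-27222) = -5864 - 1*(-27222) = -5864 + 27222 = 21358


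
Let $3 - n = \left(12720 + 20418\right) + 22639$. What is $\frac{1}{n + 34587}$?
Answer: $- \frac{1}{21187} \approx -4.7199 \cdot 10^{-5}$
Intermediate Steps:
$n = -55774$ ($n = 3 - \left(\left(12720 + 20418\right) + 22639\right) = 3 - \left(33138 + 22639\right) = 3 - 55777 = -55774$)
$\frac{1}{n + 34587} = \frac{1}{-55774 + 34587} = \frac{1}{-21187} = - \frac{1}{21187}$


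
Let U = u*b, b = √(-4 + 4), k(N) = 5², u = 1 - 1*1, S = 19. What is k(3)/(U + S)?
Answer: 25/19 ≈ 1.3158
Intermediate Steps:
u = 0 (u = 1 - 1 = 0)
k(N) = 25
b = 0 (b = √0 = 0)
U = 0 (U = 0*0 = 0)
k(3)/(U + S) = 25/(0 + 19) = 25/19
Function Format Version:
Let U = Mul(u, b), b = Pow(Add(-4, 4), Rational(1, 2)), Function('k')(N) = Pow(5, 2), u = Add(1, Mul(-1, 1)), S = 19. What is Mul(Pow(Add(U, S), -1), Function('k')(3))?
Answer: Rational(25, 19) ≈ 1.3158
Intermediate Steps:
u = 0 (u = Add(1, -1) = 0)
Function('k')(N) = 25
b = 0 (b = Pow(0, Rational(1, 2)) = 0)
U = 0 (U = Mul(0, 0) = 0)
Mul(Pow(Add(U, S), -1), Function('k')(3)) = Mul(Pow(Add(0, 19), -1), 25) = Mul(Pow(19, -1), 25) = Mul(Rational(1, 19), 25) = Rational(25, 19)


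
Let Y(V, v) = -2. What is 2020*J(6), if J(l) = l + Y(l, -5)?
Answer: 8080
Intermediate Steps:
J(l) = -2 + l (J(l) = l - 2 = -2 + l)
2020*J(6) = 2020*(-2 + 6) = 2020*4 = 8080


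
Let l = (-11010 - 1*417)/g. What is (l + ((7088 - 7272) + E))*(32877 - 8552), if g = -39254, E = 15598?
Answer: 14718390581475/39254 ≈ 3.7495e+8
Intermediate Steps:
l = 11427/39254 (l = (-11010 - 1*417)/(-39254) = (-11010 - 417)*(-1/39254) = -11427*(-1/39254) = 11427/39254 ≈ 0.29110)
(l + ((7088 - 7272) + E))*(32877 - 8552) = (11427/39254 + ((7088 - 7272) + 15598))*(32877 - 8552) = (11427/39254 + (-184 + 15598))*24325 = (11427/39254 + 15414)*24325 = (605072583/39254)*24325 = 14718390581475/39254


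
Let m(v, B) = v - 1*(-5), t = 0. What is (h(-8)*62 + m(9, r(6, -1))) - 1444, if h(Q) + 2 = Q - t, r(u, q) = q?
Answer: -2050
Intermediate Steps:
m(v, B) = 5 + v (m(v, B) = v + 5 = 5 + v)
h(Q) = -2 + Q (h(Q) = -2 + (Q - 1*0) = -2 + (Q + 0) = -2 + Q)
(h(-8)*62 + m(9, r(6, -1))) - 1444 = ((-2 - 8)*62 + (5 + 9)) - 1444 = (-10*62 + 14) - 1444 = (-620 + 14) - 1444 = -606 - 1444 = -2050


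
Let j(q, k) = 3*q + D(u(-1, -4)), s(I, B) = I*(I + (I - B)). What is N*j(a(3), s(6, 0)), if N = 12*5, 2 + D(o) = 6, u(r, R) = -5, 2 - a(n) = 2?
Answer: 240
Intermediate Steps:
a(n) = 0 (a(n) = 2 - 1*2 = 2 - 2 = 0)
s(I, B) = I*(-B + 2*I)
D(o) = 4 (D(o) = -2 + 6 = 4)
j(q, k) = 4 + 3*q (j(q, k) = 3*q + 4 = 4 + 3*q)
N = 60
N*j(a(3), s(6, 0)) = 60*(4 + 3*0) = 60*(4 + 0) = 60*4 = 240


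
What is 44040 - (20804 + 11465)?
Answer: 11771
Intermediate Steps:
44040 - (20804 + 11465) = 44040 - 1*32269 = 44040 - 32269 = 11771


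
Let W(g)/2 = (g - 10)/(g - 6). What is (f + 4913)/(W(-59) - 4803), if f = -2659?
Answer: -146510/312057 ≈ -0.46950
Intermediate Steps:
W(g) = 2*(-10 + g)/(-6 + g) (W(g) = 2*((g - 10)/(g - 6)) = 2*((-10 + g)/(-6 + g)) = 2*(-10 + g)/(-6 + g))
(f + 4913)/(W(-59) - 4803) = (-2659 + 4913)/(2*(-10 - 59)/(-6 - 59) - 4803) = 2254/(2*(-69)/(-65) - 4803) = 2254/(2*(-1/65)*(-69) - 4803) = 2254/(138/65 - 4803) = 2254/(-312057/65) = 2254*(-65/312057) = -146510/312057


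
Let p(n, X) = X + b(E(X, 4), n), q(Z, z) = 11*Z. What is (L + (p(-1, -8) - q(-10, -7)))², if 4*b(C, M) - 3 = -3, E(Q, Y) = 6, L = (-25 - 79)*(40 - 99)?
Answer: 38912644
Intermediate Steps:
L = 6136 (L = -104*(-59) = 6136)
b(C, M) = 0 (b(C, M) = ¾ + (¼)*(-3) = ¾ - ¾ = 0)
p(n, X) = X (p(n, X) = X + 0 = X)
(L + (p(-1, -8) - q(-10, -7)))² = (6136 + (-8 - 11*(-10)))² = (6136 + (-8 - 1*(-110)))² = (6136 + (-8 + 110))² = (6136 + 102)² = 6238² = 38912644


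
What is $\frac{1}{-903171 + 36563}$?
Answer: $- \frac{1}{866608} \approx -1.1539 \cdot 10^{-6}$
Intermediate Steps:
$\frac{1}{-903171 + 36563} = \frac{1}{-866608} = - \frac{1}{866608}$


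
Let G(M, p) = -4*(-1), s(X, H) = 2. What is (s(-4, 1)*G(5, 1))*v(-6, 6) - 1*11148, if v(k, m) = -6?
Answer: -11196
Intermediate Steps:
G(M, p) = 4
(s(-4, 1)*G(5, 1))*v(-6, 6) - 1*11148 = (2*4)*(-6) - 1*11148 = 8*(-6) - 11148 = -48 - 11148 = -11196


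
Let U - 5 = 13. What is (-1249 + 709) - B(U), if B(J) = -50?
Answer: -490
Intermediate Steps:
U = 18 (U = 5 + 13 = 18)
(-1249 + 709) - B(U) = (-1249 + 709) - 1*(-50) = -540 + 50 = -490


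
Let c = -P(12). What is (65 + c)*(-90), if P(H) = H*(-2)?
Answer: -8010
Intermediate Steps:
P(H) = -2*H
c = 24 (c = -(-2)*12 = -1*(-24) = 24)
(65 + c)*(-90) = (65 + 24)*(-90) = 89*(-90) = -8010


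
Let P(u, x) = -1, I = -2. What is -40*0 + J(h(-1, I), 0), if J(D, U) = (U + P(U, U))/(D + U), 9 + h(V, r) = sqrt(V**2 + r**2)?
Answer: 9/76 + sqrt(5)/76 ≈ 0.14784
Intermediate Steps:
h(V, r) = -9 + sqrt(V**2 + r**2)
J(D, U) = (-1 + U)/(D + U) (J(D, U) = (U - 1)/(D + U) = (-1 + U)/(D + U))
-40*0 + J(h(-1, I), 0) = -40*0 + (-1 + 0)/((-9 + sqrt((-1)**2 + (-2)**2)) + 0) = 0 - 1/((-9 + sqrt(1 + 4)) + 0) = 0 - 1/((-9 + sqrt(5)) + 0) = 0 - 1/(-9 + sqrt(5)) = -1/(-9 + sqrt(5))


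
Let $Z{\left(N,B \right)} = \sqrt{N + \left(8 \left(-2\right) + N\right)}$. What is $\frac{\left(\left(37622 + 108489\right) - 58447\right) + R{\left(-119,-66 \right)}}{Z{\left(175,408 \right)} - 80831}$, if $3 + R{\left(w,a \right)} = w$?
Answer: $- \frac{544315954}{502588479} - \frac{6734 \sqrt{334}}{502588479} \approx -1.0833$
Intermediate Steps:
$R{\left(w,a \right)} = -3 + w$
$Z{\left(N,B \right)} = \sqrt{-16 + 2 N}$ ($Z{\left(N,B \right)} = \sqrt{N + \left(-16 + N\right)} = \sqrt{-16 + 2 N}$)
$\frac{\left(\left(37622 + 108489\right) - 58447\right) + R{\left(-119,-66 \right)}}{Z{\left(175,408 \right)} - 80831} = \frac{\left(\left(37622 + 108489\right) - 58447\right) - 122}{\sqrt{-16 + 2 \cdot 175} - 80831} = \frac{\left(146111 - 58447\right) - 122}{\sqrt{-16 + 350} - 80831} = \frac{87664 - 122}{\sqrt{334} - 80831} = \frac{87542}{-80831 + \sqrt{334}}$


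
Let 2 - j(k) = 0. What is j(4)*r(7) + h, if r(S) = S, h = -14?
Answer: 0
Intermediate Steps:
j(k) = 2 (j(k) = 2 - 1*0 = 2 + 0 = 2)
j(4)*r(7) + h = 2*7 - 14 = 14 - 14 = 0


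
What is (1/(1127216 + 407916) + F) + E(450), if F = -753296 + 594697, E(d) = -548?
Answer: -244311652403/1535132 ≈ -1.5915e+5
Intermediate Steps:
F = -158599
(1/(1127216 + 407916) + F) + E(450) = (1/(1127216 + 407916) - 158599) - 548 = (1/1535132 - 158599) - 548 = -243470400067/1535132 - 548 = -244311652403/1535132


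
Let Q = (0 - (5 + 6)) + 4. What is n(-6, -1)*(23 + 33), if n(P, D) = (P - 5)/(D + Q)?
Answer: 77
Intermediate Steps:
Q = -7 (Q = (0 - 1*11) + 4 = (0 - 11) + 4 = -11 + 4 = -7)
n(P, D) = (-5 + P)/(-7 + D) (n(P, D) = (P - 5)/(D - 7) = (-5 + P)/(-7 + D))
n(-6, -1)*(23 + 33) = ((-5 - 6)/(-7 - 1))*(23 + 33) = (-11/(-8))*56 = -⅛*(-11)*56 = (11/8)*56 = 77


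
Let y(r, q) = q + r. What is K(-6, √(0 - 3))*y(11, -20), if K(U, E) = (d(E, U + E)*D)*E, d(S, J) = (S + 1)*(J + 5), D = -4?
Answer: -144*I*√3 ≈ -249.42*I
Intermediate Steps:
d(S, J) = (1 + S)*(5 + J)
K(U, E) = E*(-20 - 24*E - 4*U - 4*E*(E + U)) (K(U, E) = ((5 + (U + E) + 5*E + (U + E)*E)*(-4))*E = ((5 + (E + U) + 5*E + (E + U)*E)*(-4))*E = ((5 + (E + U) + 5*E + E*(E + U))*(-4))*E = ((5 + U + 6*E + E*(E + U))*(-4))*E = (-20 - 24*E - 4*U - 4*E*(E + U))*E = E*(-20 - 24*E - 4*U - 4*E*(E + U)))
K(-6, √(0 - 3))*y(11, -20) = (-4*√(0 - 3)*(5 - 6 + 6*√(0 - 3) + √(0 - 3)*(√(0 - 3) - 6)))*(-20 + 11) = -4*√(-3)*(5 - 6 + 6*√(-3) + √(-3)*(√(-3) - 6))*(-9) = -4*I*√3*(5 - 6 + 6*(I*√3) + (I*√3)*(I*√3 - 6))*(-9) = -4*I*√3*(5 - 6 + 6*I*√3 + (I*√3)*(-6 + I*√3))*(-9) = -4*I*√3*(5 - 6 + 6*I*√3 + I*√3*(-6 + I*√3))*(-9) = -4*I*√3*(-1 + 6*I*√3 + I*√3*(-6 + I*√3))*(-9) = 36*I*√3*(-1 + 6*I*√3 + I*√3*(-6 + I*√3))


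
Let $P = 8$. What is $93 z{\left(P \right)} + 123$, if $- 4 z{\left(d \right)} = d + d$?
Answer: $-249$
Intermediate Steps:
$z{\left(d \right)} = - \frac{d}{2}$ ($z{\left(d \right)} = - \frac{d + d}{4} = - \frac{2 d}{4} = - \frac{d}{2}$)
$93 z{\left(P \right)} + 123 = 93 \left(\left(- \frac{1}{2}\right) 8\right) + 123 = 93 \left(-4\right) + 123 = -372 + 123 = -249$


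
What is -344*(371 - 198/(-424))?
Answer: -6772586/53 ≈ -1.2778e+5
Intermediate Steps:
-344*(371 - 198/(-424)) = -344*(371 - 198*(-1/424)) = -344*(371 + 99/212) = -344*78751/212 = -6772586/53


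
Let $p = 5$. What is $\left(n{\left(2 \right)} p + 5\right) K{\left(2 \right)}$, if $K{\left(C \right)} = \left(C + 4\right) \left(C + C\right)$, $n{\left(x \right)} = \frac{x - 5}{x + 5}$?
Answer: $\frac{480}{7} \approx 68.571$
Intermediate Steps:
$n{\left(x \right)} = \frac{-5 + x}{5 + x}$
$K{\left(C \right)} = 2 C \left(4 + C\right)$ ($K{\left(C \right)} = \left(4 + C\right) 2 C = 2 C \left(4 + C\right)$)
$\left(n{\left(2 \right)} p + 5\right) K{\left(2 \right)} = \left(\frac{-5 + 2}{5 + 2} \cdot 5 + 5\right) 2 \cdot 2 \left(4 + 2\right) = \left(\frac{1}{7} \left(-3\right) 5 + 5\right) 2 \cdot 2 \cdot 6 = \left(\frac{1}{7} \left(-3\right) 5 + 5\right) 24 = \left(\left(- \frac{3}{7}\right) 5 + 5\right) 24 = \left(- \frac{15}{7} + 5\right) 24 = \frac{20}{7} \cdot 24 = \frac{480}{7}$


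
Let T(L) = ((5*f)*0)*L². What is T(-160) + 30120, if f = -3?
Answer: 30120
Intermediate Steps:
T(L) = 0 (T(L) = ((5*(-3))*0)*L² = (-15*0)*L² = 0*L² = 0)
T(-160) + 30120 = 0 + 30120 = 30120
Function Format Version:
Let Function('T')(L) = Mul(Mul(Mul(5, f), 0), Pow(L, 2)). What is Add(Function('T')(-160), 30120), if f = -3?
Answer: 30120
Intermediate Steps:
Function('T')(L) = 0 (Function('T')(L) = Mul(Mul(Mul(5, -3), 0), Pow(L, 2)) = Mul(Mul(-15, 0), Pow(L, 2)) = Mul(0, Pow(L, 2)) = 0)
Add(Function('T')(-160), 30120) = Add(0, 30120) = 30120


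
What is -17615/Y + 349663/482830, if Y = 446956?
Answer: 73889462689/107901882740 ≈ 0.68478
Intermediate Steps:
-17615/Y + 349663/482830 = -17615/446956 + 349663/482830 = 73889462689/107901882740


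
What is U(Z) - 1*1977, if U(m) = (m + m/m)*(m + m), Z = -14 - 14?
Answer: -465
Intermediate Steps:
Z = -28
U(m) = 2*m*(1 + m) (U(m) = (m + 1)*(2*m) = (1 + m)*(2*m) = 2*m*(1 + m))
U(Z) - 1*1977 = 2*(-28)*(1 - 28) - 1*1977 = 2*(-28)*(-27) - 1977 = 1512 - 1977 = -465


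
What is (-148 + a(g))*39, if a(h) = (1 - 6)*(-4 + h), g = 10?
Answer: -6942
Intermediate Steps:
a(h) = 20 - 5*h (a(h) = -5*(-4 + h) = 20 - 5*h)
(-148 + a(g))*39 = (-148 + (20 - 5*10))*39 = (-148 + (20 - 50))*39 = (-148 - 30)*39 = -178*39 = -6942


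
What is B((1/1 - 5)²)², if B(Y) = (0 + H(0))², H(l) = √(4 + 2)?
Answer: 36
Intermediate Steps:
H(l) = √6
B(Y) = 6 (B(Y) = (0 + √6)² = (√6)² = 6)
B((1/1 - 5)²)² = 6² = 36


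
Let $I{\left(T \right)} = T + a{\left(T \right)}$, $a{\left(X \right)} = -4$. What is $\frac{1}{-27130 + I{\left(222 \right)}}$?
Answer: $- \frac{1}{26912} \approx -3.7158 \cdot 10^{-5}$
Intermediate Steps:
$I{\left(T \right)} = -4 + T$ ($I{\left(T \right)} = T - 4 = -4 + T$)
$\frac{1}{-27130 + I{\left(222 \right)}} = \frac{1}{-27130 + \left(-4 + 222\right)} = \frac{1}{-27130 + 218} = \frac{1}{-26912} = - \frac{1}{26912}$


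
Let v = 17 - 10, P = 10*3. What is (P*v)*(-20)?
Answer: -4200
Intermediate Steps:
P = 30
v = 7
(P*v)*(-20) = (30*7)*(-20) = 210*(-20) = -4200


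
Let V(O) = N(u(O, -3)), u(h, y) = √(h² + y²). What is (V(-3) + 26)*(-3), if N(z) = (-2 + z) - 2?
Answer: -66 - 9*√2 ≈ -78.728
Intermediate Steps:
N(z) = -4 + z
V(O) = -4 + √(9 + O²) (V(O) = -4 + √(O² + (-3)²) = -4 + √(O² + 9) = -4 + √(9 + O²))
(V(-3) + 26)*(-3) = ((-4 + √(9 + (-3)²)) + 26)*(-3) = ((-4 + √(9 + 9)) + 26)*(-3) = ((-4 + √18) + 26)*(-3) = ((-4 + 3*√2) + 26)*(-3) = (22 + 3*√2)*(-3) = -66 - 9*√2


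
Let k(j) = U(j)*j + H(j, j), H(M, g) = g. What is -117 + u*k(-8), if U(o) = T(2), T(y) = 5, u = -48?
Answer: 2187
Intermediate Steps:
U(o) = 5
k(j) = 6*j (k(j) = 5*j + j = 6*j)
-117 + u*k(-8) = -117 - 288*(-8) = -117 - 48*(-48) = -117 + 2304 = 2187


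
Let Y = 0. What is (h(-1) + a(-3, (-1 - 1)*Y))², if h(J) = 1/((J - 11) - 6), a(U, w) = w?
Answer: 1/324 ≈ 0.0030864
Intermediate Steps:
h(J) = 1/(-17 + J) (h(J) = 1/((-11 + J) - 6) = 1/(-17 + J))
(h(-1) + a(-3, (-1 - 1)*Y))² = (1/(-17 - 1) + (-1 - 1)*0)² = (1/(-18) - 2*0)² = (-1/18 + 0)² = (-1/18)² = 1/324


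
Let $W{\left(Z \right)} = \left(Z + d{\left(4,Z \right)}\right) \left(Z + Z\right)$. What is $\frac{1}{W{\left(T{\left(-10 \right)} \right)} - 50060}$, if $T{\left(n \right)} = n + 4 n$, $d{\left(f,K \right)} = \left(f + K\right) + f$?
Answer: $- \frac{1}{40860} \approx -2.4474 \cdot 10^{-5}$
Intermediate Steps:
$d{\left(f,K \right)} = K + 2 f$ ($d{\left(f,K \right)} = \left(K + f\right) + f = K + 2 f$)
$T{\left(n \right)} = 5 n$
$W{\left(Z \right)} = 2 Z \left(8 + 2 Z\right)$ ($W{\left(Z \right)} = \left(Z + \left(Z + 2 \cdot 4\right)\right) \left(Z + Z\right) = \left(Z + \left(Z + 8\right)\right) 2 Z = \left(Z + \left(8 + Z\right)\right) 2 Z = \left(8 + 2 Z\right) 2 Z = 2 Z \left(8 + 2 Z\right)$)
$\frac{1}{W{\left(T{\left(-10 \right)} \right)} - 50060} = \frac{1}{4 \cdot 5 \left(-10\right) \left(4 + 5 \left(-10\right)\right) - 50060} = \frac{1}{4 \left(-50\right) \left(4 - 50\right) - 50060} = \frac{1}{4 \left(-50\right) \left(-46\right) - 50060} = \frac{1}{9200 - 50060} = \frac{1}{-40860} = - \frac{1}{40860}$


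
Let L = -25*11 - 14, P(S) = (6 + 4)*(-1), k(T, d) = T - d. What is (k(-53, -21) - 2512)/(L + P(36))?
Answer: 2544/299 ≈ 8.5084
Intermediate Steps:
P(S) = -10 (P(S) = 10*(-1) = -10)
L = -289 (L = -275 - 14 = -289)
(k(-53, -21) - 2512)/(L + P(36)) = ((-53 - 1*(-21)) - 2512)/(-289 - 10) = ((-53 + 21) - 2512)/(-299) = (-32 - 2512)*(-1/299) = -2544*(-1/299) = 2544/299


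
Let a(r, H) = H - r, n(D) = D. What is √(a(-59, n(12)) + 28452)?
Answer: √28523 ≈ 168.89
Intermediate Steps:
√(a(-59, n(12)) + 28452) = √((12 - 1*(-59)) + 28452) = √((12 + 59) + 28452) = √(71 + 28452) = √28523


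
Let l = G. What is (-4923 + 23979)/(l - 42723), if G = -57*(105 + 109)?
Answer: -6352/18307 ≈ -0.34697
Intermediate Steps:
G = -12198 (G = -57*214 = -12198)
l = -12198
(-4923 + 23979)/(l - 42723) = (-4923 + 23979)/(-12198 - 42723) = 19056/(-54921) = 19056*(-1/54921) = -6352/18307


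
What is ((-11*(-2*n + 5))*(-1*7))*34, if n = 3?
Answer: -2618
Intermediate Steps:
((-11*(-2*n + 5))*(-1*7))*34 = ((-11*(-2*3 + 5))*(-1*7))*34 = (-11*(-6 + 5)*(-7))*34 = (-11*(-1)*(-7))*34 = (11*(-7))*34 = -77*34 = -2618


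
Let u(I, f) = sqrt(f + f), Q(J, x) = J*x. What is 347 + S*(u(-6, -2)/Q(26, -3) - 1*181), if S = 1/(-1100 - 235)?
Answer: 463426/1335 + I/52065 ≈ 347.14 + 1.9207e-5*I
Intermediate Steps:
u(I, f) = sqrt(2)*sqrt(f) (u(I, f) = sqrt(2*f) = sqrt(2)*sqrt(f))
S = -1/1335 (S = 1/(-1335) = -1/1335 ≈ -0.00074906)
347 + S*(u(-6, -2)/Q(26, -3) - 1*181) = 347 - ((sqrt(2)*sqrt(-2))/((26*(-3))) - 1*181)/1335 = 347 - ((sqrt(2)*(I*sqrt(2)))/(-78) - 181)/1335 = 347 - ((2*I)*(-1/78) - 181)/1335 = 347 - (-I/39 - 181)/1335 = 347 - (-181 - I/39)/1335 = 347 + (181/1335 + I/52065) = 463426/1335 + I/52065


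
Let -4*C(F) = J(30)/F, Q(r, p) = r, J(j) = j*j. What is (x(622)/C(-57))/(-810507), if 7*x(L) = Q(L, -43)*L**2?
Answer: -4572195112/425516175 ≈ -10.745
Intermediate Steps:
J(j) = j**2
C(F) = -225/F (C(F) = -30**2/(4*F) = -225/F)
x(L) = L**3/7 (x(L) = (L*L**2)/7 = L**3/7)
(x(622)/C(-57))/(-810507) = (((1/7)*622**3)/((-225/(-57))))/(-810507) = (((1/7)*240641848)/((-225*(-1/57))))*(-1/810507) = (240641848/(7*(75/19)))*(-1/810507) = ((240641848/7)*(19/75))*(-1/810507) = (4572195112/525)*(-1/810507) = -4572195112/425516175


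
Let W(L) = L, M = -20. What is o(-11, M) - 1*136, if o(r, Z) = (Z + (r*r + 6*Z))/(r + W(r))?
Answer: -2973/22 ≈ -135.14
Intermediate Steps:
o(r, Z) = (r² + 7*Z)/(2*r) (o(r, Z) = (Z + (r*r + 6*Z))/(r + r) = (Z + (r² + 6*Z))/((2*r)) = (r² + 7*Z)*(1/(2*r)) = (r² + 7*Z)/(2*r))
o(-11, M) - 1*136 = (½)*((-11)² + 7*(-20))/(-11) - 1*136 = (½)*(-1/11)*(121 - 140) - 136 = (½)*(-1/11)*(-19) - 136 = 19/22 - 136 = -2973/22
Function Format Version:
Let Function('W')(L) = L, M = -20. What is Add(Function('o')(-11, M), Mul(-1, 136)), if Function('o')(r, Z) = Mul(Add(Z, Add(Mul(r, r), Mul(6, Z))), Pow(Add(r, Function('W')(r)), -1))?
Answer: Rational(-2973, 22) ≈ -135.14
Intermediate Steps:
Function('o')(r, Z) = Mul(Rational(1, 2), Pow(r, -1), Add(Pow(r, 2), Mul(7, Z))) (Function('o')(r, Z) = Mul(Add(Z, Add(Mul(r, r), Mul(6, Z))), Pow(Add(r, r), -1)) = Mul(Add(Z, Add(Pow(r, 2), Mul(6, Z))), Pow(Mul(2, r), -1)) = Mul(Add(Pow(r, 2), Mul(7, Z)), Mul(Rational(1, 2), Pow(r, -1))) = Mul(Rational(1, 2), Pow(r, -1), Add(Pow(r, 2), Mul(7, Z))))
Add(Function('o')(-11, M), Mul(-1, 136)) = Add(Mul(Rational(1, 2), Pow(-11, -1), Add(Pow(-11, 2), Mul(7, -20))), Mul(-1, 136)) = Add(Mul(Rational(1, 2), Rational(-1, 11), Add(121, -140)), -136) = Add(Mul(Rational(1, 2), Rational(-1, 11), -19), -136) = Add(Rational(19, 22), -136) = Rational(-2973, 22)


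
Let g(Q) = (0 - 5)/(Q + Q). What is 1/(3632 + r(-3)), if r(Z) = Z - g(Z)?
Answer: 6/21769 ≈ 0.00027562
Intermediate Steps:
g(Q) = -5/(2*Q) (g(Q) = -5*1/(2*Q) = -5/(2*Q))
r(Z) = Z + 5/(2*Z) (r(Z) = Z - (-5)/(2*Z) = Z + 5/(2*Z))
1/(3632 + r(-3)) = 1/(3632 + (-3 + (5/2)/(-3))) = 1/(3632 + (-3 + (5/2)*(-1/3))) = 1/(3632 + (-3 - 5/6)) = 1/(3632 - 23/6) = 1/(21769/6) = 6/21769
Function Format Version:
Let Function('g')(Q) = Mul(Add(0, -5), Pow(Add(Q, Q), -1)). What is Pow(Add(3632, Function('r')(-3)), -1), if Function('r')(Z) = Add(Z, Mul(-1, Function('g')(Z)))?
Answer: Rational(6, 21769) ≈ 0.00027562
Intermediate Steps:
Function('g')(Q) = Mul(Rational(-5, 2), Pow(Q, -1)) (Function('g')(Q) = Mul(-5, Pow(Mul(2, Q), -1)) = Mul(-5, Mul(Rational(1, 2), Pow(Q, -1))) = Mul(Rational(-5, 2), Pow(Q, -1)))
Function('r')(Z) = Add(Z, Mul(Rational(5, 2), Pow(Z, -1))) (Function('r')(Z) = Add(Z, Mul(-1, Mul(Rational(-5, 2), Pow(Z, -1)))) = Add(Z, Mul(Rational(5, 2), Pow(Z, -1))))
Pow(Add(3632, Function('r')(-3)), -1) = Pow(Add(3632, Add(-3, Mul(Rational(5, 2), Pow(-3, -1)))), -1) = Pow(Add(3632, Add(-3, Mul(Rational(5, 2), Rational(-1, 3)))), -1) = Pow(Add(3632, Add(-3, Rational(-5, 6))), -1) = Pow(Add(3632, Rational(-23, 6)), -1) = Pow(Rational(21769, 6), -1) = Rational(6, 21769)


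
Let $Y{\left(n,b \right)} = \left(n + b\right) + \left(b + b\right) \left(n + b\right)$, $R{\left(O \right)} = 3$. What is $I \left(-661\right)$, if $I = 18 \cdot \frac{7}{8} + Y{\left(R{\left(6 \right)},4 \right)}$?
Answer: $- \frac{208215}{4} \approx -52054.0$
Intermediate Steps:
$Y{\left(n,b \right)} = b + n + 2 b \left(b + n\right)$ ($Y{\left(n,b \right)} = \left(b + n\right) + 2 b \left(b + n\right) = b + n + 2 b \left(b + n\right)$)
$I = \frac{315}{4}$ ($I = 18 \cdot \frac{7}{8} + \left(4 + 3 + 2 \cdot 4^{2} + 2 \cdot 4 \cdot 3\right) = 18 \cdot 7 \cdot \frac{1}{8} + \left(4 + 3 + 2 \cdot 16 + 24\right) = 18 \cdot \frac{7}{8} + \left(4 + 3 + 32 + 24\right) = \frac{63}{4} + 63 = \frac{315}{4} \approx 78.75$)
$I \left(-661\right) = \frac{315}{4} \left(-661\right) = - \frac{208215}{4}$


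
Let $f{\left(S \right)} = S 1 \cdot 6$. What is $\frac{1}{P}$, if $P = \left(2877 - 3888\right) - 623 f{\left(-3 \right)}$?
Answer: $\frac{1}{10203} \approx 9.801 \cdot 10^{-5}$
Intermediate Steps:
$f{\left(S \right)} = 6 S$ ($f{\left(S \right)} = S 6 = 6 S$)
$P = 10203$ ($P = \left(2877 - 3888\right) - 623 \cdot 6 \left(-3\right) = -1011 - -11214 = -1011 + 11214 = 10203$)
$\frac{1}{P} = \frac{1}{10203}$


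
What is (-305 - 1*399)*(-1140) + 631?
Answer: 803191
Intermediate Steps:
(-305 - 1*399)*(-1140) + 631 = (-305 - 399)*(-1140) + 631 = -704*(-1140) + 631 = 802560 + 631 = 803191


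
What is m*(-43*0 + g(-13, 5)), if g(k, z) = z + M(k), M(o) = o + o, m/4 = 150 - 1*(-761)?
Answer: -76524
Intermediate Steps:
m = 3644 (m = 4*(150 - 1*(-761)) = 4*(150 + 761) = 4*911 = 3644)
M(o) = 2*o
g(k, z) = z + 2*k
m*(-43*0 + g(-13, 5)) = 3644*(-43*0 + (5 + 2*(-13))) = 3644*(0 + (5 - 26)) = 3644*(0 - 21) = 3644*(-21) = -76524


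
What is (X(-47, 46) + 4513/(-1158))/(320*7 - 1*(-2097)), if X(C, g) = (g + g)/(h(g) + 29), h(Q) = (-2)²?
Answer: -14131/55244706 ≈ -0.00025579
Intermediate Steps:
h(Q) = 4
X(C, g) = 2*g/33 (X(C, g) = (g + g)/(4 + 29) = (2*g)/33 = (2*g)*(1/33) = 2*g/33)
(X(-47, 46) + 4513/(-1158))/(320*7 - 1*(-2097)) = ((2/33)*46 + 4513/(-1158))/(320*7 - 1*(-2097)) = (92/33 + 4513*(-1/1158))/(2240 + 2097) = (92/33 - 4513/1158)/4337 = -14131/12738*1/4337 = -14131/55244706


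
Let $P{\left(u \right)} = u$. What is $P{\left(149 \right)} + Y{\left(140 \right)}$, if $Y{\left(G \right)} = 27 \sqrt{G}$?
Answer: $149 + 54 \sqrt{35} \approx 468.47$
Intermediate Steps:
$P{\left(149 \right)} + Y{\left(140 \right)} = 149 + 27 \sqrt{140} = 149 + 27 \cdot 2 \sqrt{35} = 149 + 54 \sqrt{35}$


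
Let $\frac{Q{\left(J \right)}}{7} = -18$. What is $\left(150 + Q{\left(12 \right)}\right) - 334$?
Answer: $-310$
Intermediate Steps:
$Q{\left(J \right)} = -126$ ($Q{\left(J \right)} = 7 \left(-18\right) = -126$)
$\left(150 + Q{\left(12 \right)}\right) - 334 = \left(150 - 126\right) - 334 = 24 - 334 = -310$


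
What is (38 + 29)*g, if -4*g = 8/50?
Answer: -67/25 ≈ -2.6800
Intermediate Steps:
g = -1/25 (g = -2/50 = -¼*4/25 = -1/25 ≈ -0.040000)
(38 + 29)*g = (38 + 29)*(-1/25) = 67*(-1/25) = -67/25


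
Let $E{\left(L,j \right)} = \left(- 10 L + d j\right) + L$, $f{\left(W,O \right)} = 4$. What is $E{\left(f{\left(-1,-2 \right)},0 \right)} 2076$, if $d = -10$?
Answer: $-74736$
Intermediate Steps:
$E{\left(L,j \right)} = - 10 j - 9 L$ ($E{\left(L,j \right)} = \left(- 10 L - 10 j\right) + L = - 10 j - 9 L$)
$E{\left(f{\left(-1,-2 \right)},0 \right)} 2076 = \left(\left(-10\right) 0 - 36\right) 2076 = \left(0 - 36\right) 2076 = \left(-36\right) 2076 = -74736$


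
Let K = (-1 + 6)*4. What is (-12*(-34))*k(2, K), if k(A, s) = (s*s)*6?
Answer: 979200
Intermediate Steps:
K = 20 (K = 5*4 = 20)
k(A, s) = 6*s² (k(A, s) = s²*6 = 6*s²)
(-12*(-34))*k(2, K) = (-12*(-34))*(6*20²) = 408*(6*400) = 408*2400 = 979200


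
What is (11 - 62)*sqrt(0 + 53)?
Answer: -51*sqrt(53) ≈ -371.29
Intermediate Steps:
(11 - 62)*sqrt(0 + 53) = -51*sqrt(53)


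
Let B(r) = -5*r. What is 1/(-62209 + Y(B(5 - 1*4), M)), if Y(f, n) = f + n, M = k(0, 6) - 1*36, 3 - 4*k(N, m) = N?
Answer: -4/248997 ≈ -1.6064e-5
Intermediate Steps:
k(N, m) = ¾ - N/4
M = -141/4 (M = (¾ - ¼*0) - 1*36 = (¾ + 0) - 36 = ¾ - 36 = -141/4 ≈ -35.250)
1/(-62209 + Y(B(5 - 1*4), M)) = 1/(-62209 + (-5*(5 - 1*4) - 141/4)) = 1/(-62209 + (-5*(5 - 4) - 141/4)) = 1/(-62209 + (-5*1 - 141/4)) = 1/(-62209 + (-5 - 141/4)) = 1/(-62209 - 161/4) = 1/(-248997/4) = -4/248997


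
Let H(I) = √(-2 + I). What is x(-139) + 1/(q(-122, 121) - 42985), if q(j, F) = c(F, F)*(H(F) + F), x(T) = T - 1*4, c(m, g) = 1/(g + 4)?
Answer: -589756037903253/4124167426271 - 125*√119/28869171983897 ≈ -143.00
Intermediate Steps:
c(m, g) = 1/(4 + g)
x(T) = -4 + T (x(T) = T - 4 = -4 + T)
q(j, F) = (F + √(-2 + F))/(4 + F) (q(j, F) = (√(-2 + F) + F)/(4 + F) = (F + √(-2 + F))/(4 + F))
x(-139) + 1/(q(-122, 121) - 42985) = (-4 - 139) + 1/((121 + √(-2 + 121))/(4 + 121) - 42985) = -143 + 1/((121 + √119)/125 - 42985) = -143 + 1/((121/125 + √119/125) - 42985) = -143 + 1/(-5373004/125 + √119/125)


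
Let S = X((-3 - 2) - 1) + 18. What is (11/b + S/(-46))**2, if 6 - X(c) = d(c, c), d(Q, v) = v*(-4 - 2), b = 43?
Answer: 261121/978121 ≈ 0.26696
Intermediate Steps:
d(Q, v) = -6*v (d(Q, v) = v*(-6) = -6*v)
X(c) = 6 + 6*c (X(c) = 6 - (-6)*c = 6 + 6*c)
S = -12 (S = (6 + 6*((-3 - 2) - 1)) + 18 = (6 + 6*(-5 - 1)) + 18 = (6 + 6*(-6)) + 18 = (6 - 36) + 18 = -30 + 18 = -12)
(11/b + S/(-46))**2 = (11/43 - 12/(-46))**2 = (11*(1/43) - 12*(-1/46))**2 = (11/43 + 6/23)**2 = (511/989)**2 = 261121/978121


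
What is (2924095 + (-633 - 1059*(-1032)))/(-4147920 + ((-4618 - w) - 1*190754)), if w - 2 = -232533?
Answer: -4016350/4110761 ≈ -0.97703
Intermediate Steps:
w = -232531 (w = 2 - 232533 = -232531)
(2924095 + (-633 - 1059*(-1032)))/(-4147920 + ((-4618 - w) - 1*190754)) = (2924095 + (-633 - 1059*(-1032)))/(-4147920 + ((-4618 - 1*(-232531)) - 1*190754)) = (2924095 + (-633 + 1092888))/(-4147920 + ((-4618 + 232531) - 190754)) = (2924095 + 1092255)/(-4147920 + (227913 - 190754)) = 4016350/(-4147920 + 37159) = 4016350/(-4110761) = 4016350*(-1/4110761) = -4016350/4110761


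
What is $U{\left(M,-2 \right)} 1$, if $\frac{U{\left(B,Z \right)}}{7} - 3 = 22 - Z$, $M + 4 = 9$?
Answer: $189$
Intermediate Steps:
$M = 5$ ($M = -4 + 9 = 5$)
$U{\left(B,Z \right)} = 175 - 7 Z$ ($U{\left(B,Z \right)} = 21 + 7 \left(22 - Z\right) = 21 - \left(-154 + 7 Z\right) = 175 - 7 Z$)
$U{\left(M,-2 \right)} 1 = \left(175 - -14\right) 1 = \left(175 + 14\right) 1 = 189 \cdot 1 = 189$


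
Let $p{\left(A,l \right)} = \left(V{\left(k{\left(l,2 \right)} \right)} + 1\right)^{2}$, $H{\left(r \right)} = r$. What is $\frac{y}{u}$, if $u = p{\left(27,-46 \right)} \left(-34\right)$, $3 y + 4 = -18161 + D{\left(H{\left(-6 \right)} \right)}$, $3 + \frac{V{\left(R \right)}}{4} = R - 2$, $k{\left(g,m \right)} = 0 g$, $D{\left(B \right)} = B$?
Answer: $\frac{6057}{12274} \approx 0.49348$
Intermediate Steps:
$k{\left(g,m \right)} = 0$
$V{\left(R \right)} = -20 + 4 R$ ($V{\left(R \right)} = -12 + 4 \left(R - 2\right) = -12 + 4 \left(-2 + R\right) = -12 + \left(-8 + 4 R\right) = -20 + 4 R$)
$p{\left(A,l \right)} = 361$ ($p{\left(A,l \right)} = \left(\left(-20 + 4 \cdot 0\right) + 1\right)^{2} = \left(\left(-20 + 0\right) + 1\right)^{2} = \left(-20 + 1\right)^{2} = \left(-19\right)^{2} = 361$)
$y = -6057$ ($y = - \frac{4}{3} + \frac{-18161 - 6}{3} = - \frac{4}{3} + \frac{1}{3} \left(-18167\right) = - \frac{4}{3} - \frac{18167}{3} = -6057$)
$u = -12274$ ($u = 361 \left(-34\right) = -12274$)
$\frac{y}{u} = - \frac{6057}{-12274} = \left(-6057\right) \left(- \frac{1}{12274}\right) = \frac{6057}{12274}$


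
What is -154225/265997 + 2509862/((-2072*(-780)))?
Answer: 209181743207/214946855760 ≈ 0.97318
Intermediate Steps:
-154225/265997 + 2509862/((-2072*(-780))) = -154225*1/265997 + 2509862/1616160 = -154225/265997 + 2509862*(1/1616160) = -154225/265997 + 1254931/808080 = 209181743207/214946855760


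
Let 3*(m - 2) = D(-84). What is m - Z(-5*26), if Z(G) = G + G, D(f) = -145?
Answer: 641/3 ≈ 213.67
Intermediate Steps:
m = -139/3 (m = 2 + (1/3)*(-145) = 2 - 145/3 = -139/3 ≈ -46.333)
Z(G) = 2*G
m - Z(-5*26) = -139/3 - 2*(-5*26) = -139/3 - 2*(-130) = -139/3 - 1*(-260) = -139/3 + 260 = 641/3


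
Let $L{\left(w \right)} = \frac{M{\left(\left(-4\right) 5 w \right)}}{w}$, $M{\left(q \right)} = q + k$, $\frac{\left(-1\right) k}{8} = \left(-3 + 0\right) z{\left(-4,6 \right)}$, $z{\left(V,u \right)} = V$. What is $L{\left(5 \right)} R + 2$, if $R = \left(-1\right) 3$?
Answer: $\frac{598}{5} \approx 119.6$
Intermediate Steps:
$R = -3$
$k = -96$ ($k = - 8 \left(-3 + 0\right) \left(-4\right) = - 8 \left(\left(-3\right) \left(-4\right)\right) = \left(-8\right) 12 = -96$)
$M{\left(q \right)} = -96 + q$ ($M{\left(q \right)} = q - 96 = -96 + q$)
$L{\left(w \right)} = \frac{-96 - 20 w}{w}$ ($L{\left(w \right)} = \frac{-96 + \left(-4\right) 5 w}{w} = \frac{-96 - 20 w}{w}$)
$L{\left(5 \right)} R + 2 = \left(-20 - \frac{96}{5}\right) \left(-3\right) + 2 = \left(- \frac{196}{5}\right) \left(-3\right) + 2 = \frac{588}{5} + 2 = \frac{598}{5}$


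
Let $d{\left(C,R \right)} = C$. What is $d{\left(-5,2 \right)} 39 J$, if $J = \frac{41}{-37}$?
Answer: $\frac{7995}{37} \approx 216.08$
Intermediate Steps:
$J = - \frac{41}{37}$ ($J = 41 \left(- \frac{1}{37}\right) = - \frac{41}{37} \approx -1.1081$)
$d{\left(-5,2 \right)} 39 J = \left(-5\right) 39 \left(- \frac{41}{37}\right) = \left(-195\right) \left(- \frac{41}{37}\right) = \frac{7995}{37}$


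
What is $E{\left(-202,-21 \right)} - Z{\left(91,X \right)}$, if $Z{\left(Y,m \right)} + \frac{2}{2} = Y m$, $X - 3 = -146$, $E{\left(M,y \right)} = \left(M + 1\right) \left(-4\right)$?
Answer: $13818$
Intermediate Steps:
$E{\left(M,y \right)} = -4 - 4 M$ ($E{\left(M,y \right)} = \left(1 + M\right) \left(-4\right) = -4 - 4 M$)
$X = -143$ ($X = 3 - 146 = -143$)
$Z{\left(Y,m \right)} = -1 + Y m$
$E{\left(-202,-21 \right)} - Z{\left(91,X \right)} = \left(-4 - -808\right) - \left(-1 + 91 \left(-143\right)\right) = \left(-4 + 808\right) - \left(-1 - 13013\right) = 804 - -13014 = 804 + 13014 = 13818$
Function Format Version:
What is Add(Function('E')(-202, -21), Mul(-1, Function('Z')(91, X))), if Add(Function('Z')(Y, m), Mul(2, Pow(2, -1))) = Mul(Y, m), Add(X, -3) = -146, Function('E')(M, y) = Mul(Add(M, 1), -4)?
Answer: 13818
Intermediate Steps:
Function('E')(M, y) = Add(-4, Mul(-4, M)) (Function('E')(M, y) = Mul(Add(1, M), -4) = Add(-4, Mul(-4, M)))
X = -143 (X = Add(3, -146) = -143)
Function('Z')(Y, m) = Add(-1, Mul(Y, m))
Add(Function('E')(-202, -21), Mul(-1, Function('Z')(91, X))) = Add(Add(-4, Mul(-4, -202)), Mul(-1, Add(-1, Mul(91, -143)))) = Add(Add(-4, 808), Mul(-1, Add(-1, -13013))) = Add(804, Mul(-1, -13014)) = Add(804, 13014) = 13818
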